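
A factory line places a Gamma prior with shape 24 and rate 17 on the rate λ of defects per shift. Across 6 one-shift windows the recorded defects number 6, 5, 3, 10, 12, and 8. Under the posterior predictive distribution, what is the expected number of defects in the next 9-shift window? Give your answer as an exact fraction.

Total count: 6 + 5 + 3 + 10 + 12 + 8 = 44.
Total exposure: 6 shifts.
Conjugate update: add total count to the shape and total exposure to the rate, giving Gamma(68, 23).
Predictive mean over a 9-shift window = T·E[λ|data] = 9·68/23 = 612/23.

612/23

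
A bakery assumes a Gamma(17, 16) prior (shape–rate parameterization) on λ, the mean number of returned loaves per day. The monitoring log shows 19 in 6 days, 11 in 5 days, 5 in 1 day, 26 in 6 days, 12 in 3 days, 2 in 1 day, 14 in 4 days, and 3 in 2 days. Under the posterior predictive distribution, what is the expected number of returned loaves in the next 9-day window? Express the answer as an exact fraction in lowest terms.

981/44

Total count: 19 + 11 + 5 + 26 + 12 + 2 + 14 + 3 = 92.
Total exposure: 6 + 5 + 1 + 6 + 3 + 1 + 4 + 2 = 28 days.
Posterior: α' = 17 + 92 = 109, β' = 16 + 28 = 44.
Predictive mean over a 9-day window = T·E[λ|data] = 9·109/44 = 981/44.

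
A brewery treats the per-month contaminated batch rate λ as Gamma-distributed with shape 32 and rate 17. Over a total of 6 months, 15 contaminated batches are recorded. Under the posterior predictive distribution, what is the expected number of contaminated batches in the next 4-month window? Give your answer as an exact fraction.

Total count 15 over total exposure 6 months.
Conjugate update: add total count to the shape and total exposure to the rate, giving Gamma(47, 23).
Predictive mean over a 4-month window = T·E[λ|data] = 4·47/23 = 188/23.

188/23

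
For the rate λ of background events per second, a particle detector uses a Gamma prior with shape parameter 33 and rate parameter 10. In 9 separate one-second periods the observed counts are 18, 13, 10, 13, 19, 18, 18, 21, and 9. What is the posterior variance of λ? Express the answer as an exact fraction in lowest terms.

Total count: 18 + 13 + 10 + 13 + 19 + 18 + 18 + 21 + 9 = 139.
Total exposure: 9 seconds.
Posterior: α' = 33 + 139 = 172, β' = 10 + 9 = 19.
Posterior variance = α'/β'² = 172/361.

172/361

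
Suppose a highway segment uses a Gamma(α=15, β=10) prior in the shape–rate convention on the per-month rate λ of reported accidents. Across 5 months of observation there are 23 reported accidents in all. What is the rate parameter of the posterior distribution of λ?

15

Total count 23 over total exposure 5 months.
The Gamma prior is conjugate for the Poisson rate, so λ | data ~ Gamma(15+23, 10+5) = Gamma(38, 15).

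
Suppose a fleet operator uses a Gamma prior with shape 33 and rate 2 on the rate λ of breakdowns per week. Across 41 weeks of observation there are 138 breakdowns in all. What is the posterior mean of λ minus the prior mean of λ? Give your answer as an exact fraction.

Total count 138 over total exposure 41 weeks.
By Gamma–Poisson conjugacy, the posterior is Gamma(α + Σx, β + Σt) = Gamma(33 + 138, 2 + 41) = Gamma(171, 43).
Posterior mean = 171/43 = 171/43; prior mean = 33/2 = 33/2. Difference = 171/43 − 33/2 = -1077/86.

-1077/86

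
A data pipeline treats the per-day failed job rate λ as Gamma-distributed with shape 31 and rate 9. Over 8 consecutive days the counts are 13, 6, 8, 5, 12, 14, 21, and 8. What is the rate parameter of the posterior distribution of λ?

17

Total count: 13 + 6 + 8 + 5 + 12 + 14 + 21 + 8 = 87.
Total exposure: 8 days.
By Gamma–Poisson conjugacy, the posterior is Gamma(α + Σx, β + Σt) = Gamma(31 + 87, 9 + 8) = Gamma(118, 17).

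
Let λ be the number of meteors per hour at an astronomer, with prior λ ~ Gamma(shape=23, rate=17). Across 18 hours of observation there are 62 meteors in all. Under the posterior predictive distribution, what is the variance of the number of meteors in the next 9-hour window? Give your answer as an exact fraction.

Total count 62 over total exposure 18 hours.
Gamma(α, β) with Poisson data over total exposure Σt gives posterior Gamma(α+Σx, β+Σt) = Gamma(85, 35).
The posterior predictive for a window of length T is Negative Binomial with variance T·α'·(β'+T)/β'² = 9·85·44/1225 = 6732/245.

6732/245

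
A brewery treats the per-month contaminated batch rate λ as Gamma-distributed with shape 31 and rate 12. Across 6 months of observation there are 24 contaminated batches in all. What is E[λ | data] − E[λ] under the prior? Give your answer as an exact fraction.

Total count 24 over total exposure 6 months.
Conjugate update: add total count to the shape and total exposure to the rate, giving Gamma(55, 18).
Posterior mean = 55/18 = 55/18; prior mean = 31/12 = 31/12. Difference = 55/18 − 31/12 = 17/36.

17/36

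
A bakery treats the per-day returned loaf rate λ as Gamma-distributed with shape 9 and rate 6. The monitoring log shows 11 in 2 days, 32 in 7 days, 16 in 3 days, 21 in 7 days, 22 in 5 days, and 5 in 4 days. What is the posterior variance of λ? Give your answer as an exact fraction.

29/289

Total count: 11 + 32 + 16 + 21 + 22 + 5 = 107.
Total exposure: 2 + 7 + 3 + 7 + 5 + 4 = 28 days.
Conjugate update: add total count to the shape and total exposure to the rate, giving Gamma(116, 34).
Posterior variance = α'/β'² = 116/1156 = 29/289.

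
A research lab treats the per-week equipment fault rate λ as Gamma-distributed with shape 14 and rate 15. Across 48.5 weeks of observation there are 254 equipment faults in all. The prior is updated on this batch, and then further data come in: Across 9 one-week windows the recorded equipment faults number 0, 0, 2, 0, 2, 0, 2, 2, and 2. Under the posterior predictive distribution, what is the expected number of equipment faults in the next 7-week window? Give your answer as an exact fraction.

Total count 254 over total exposure 48.5 weeks.
After the first batch: Gamma(14 + 254, 15 + 48.5) = Gamma(268, 127/2).
Total count: 0 + 0 + 2 + 0 + 2 + 0 + 2 + 2 + 2 = 10.
Total exposure: 9 weeks.
After the second batch: Gamma(268 + 10, 127/2 + 9) = Gamma(278, 145/2).
Predictive mean over a 7-week window = T·E[λ|data] = 7·278/(145/2) = 3892/145.

3892/145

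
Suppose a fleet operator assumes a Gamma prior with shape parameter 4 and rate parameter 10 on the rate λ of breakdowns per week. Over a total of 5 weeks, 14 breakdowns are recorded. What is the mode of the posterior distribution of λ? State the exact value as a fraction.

17/15

Total count 14 over total exposure 5 weeks.
The Gamma prior is conjugate for the Poisson rate, so λ | data ~ Gamma(4+14, 10+5) = Gamma(18, 15).
Posterior mode = (α'−1)/β' = 17/15.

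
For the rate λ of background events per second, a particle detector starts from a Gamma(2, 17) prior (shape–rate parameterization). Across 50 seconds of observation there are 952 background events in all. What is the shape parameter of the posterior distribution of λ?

954

Total count 952 over total exposure 50 seconds.
Conjugate update: add total count to the shape and total exposure to the rate, giving Gamma(954, 67).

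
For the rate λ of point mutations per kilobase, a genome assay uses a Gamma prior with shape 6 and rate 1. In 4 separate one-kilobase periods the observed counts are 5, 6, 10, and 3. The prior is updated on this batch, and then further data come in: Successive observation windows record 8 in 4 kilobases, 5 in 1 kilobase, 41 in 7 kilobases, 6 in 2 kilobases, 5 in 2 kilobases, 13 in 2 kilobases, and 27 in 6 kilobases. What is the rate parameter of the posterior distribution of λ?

29

Total count: 5 + 6 + 10 + 3 = 24.
Total exposure: 4 kilobases.
After the first batch: Gamma(6 + 24, 1 + 4) = Gamma(30, 5).
Total count: 8 + 5 + 41 + 6 + 5 + 13 + 27 = 105.
Total exposure: 4 + 1 + 7 + 2 + 2 + 2 + 6 = 24 kilobases.
After the second batch: Gamma(30 + 105, 5 + 24) = Gamma(135, 29).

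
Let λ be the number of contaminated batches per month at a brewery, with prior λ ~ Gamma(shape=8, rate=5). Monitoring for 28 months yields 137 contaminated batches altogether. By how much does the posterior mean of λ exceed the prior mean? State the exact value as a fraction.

461/165

Total count 137 over total exposure 28 months.
By Gamma–Poisson conjugacy, the posterior is Gamma(α + Σx, β + Σt) = Gamma(8 + 137, 5 + 28) = Gamma(145, 33).
Posterior mean = 145/33 = 145/33; prior mean = 8/5 = 8/5. Difference = 145/33 − 8/5 = 461/165.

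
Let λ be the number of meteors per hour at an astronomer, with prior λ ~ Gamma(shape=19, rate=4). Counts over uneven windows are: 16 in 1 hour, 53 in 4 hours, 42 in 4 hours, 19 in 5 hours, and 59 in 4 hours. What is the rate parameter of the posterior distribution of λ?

Total count: 16 + 53 + 42 + 19 + 59 = 189.
Total exposure: 1 + 4 + 4 + 5 + 4 = 18 hours.
By Gamma–Poisson conjugacy, the posterior is Gamma(α + Σx, β + Σt) = Gamma(19 + 189, 4 + 18) = Gamma(208, 22).

22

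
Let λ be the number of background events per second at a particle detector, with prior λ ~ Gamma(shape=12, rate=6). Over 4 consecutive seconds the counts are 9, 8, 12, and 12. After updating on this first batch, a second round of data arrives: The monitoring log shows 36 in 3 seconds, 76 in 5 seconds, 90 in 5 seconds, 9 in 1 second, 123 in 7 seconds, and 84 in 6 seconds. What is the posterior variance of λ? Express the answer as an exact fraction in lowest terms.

Total count: 9 + 8 + 12 + 12 = 41.
Total exposure: 4 seconds.
After the first batch: Gamma(12 + 41, 6 + 4) = Gamma(53, 10).
Total count: 36 + 76 + 90 + 9 + 123 + 84 = 418.
Total exposure: 3 + 5 + 5 + 1 + 7 + 6 = 27 seconds.
After the second batch: Gamma(53 + 418, 10 + 27) = Gamma(471, 37).
Posterior variance = α'/β'² = 471/1369.

471/1369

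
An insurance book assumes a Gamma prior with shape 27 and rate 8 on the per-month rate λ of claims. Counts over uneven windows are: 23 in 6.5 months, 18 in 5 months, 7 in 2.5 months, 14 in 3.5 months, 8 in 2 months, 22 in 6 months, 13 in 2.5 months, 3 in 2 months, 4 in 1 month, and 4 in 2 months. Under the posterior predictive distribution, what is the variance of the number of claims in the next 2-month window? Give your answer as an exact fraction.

Total count: 23 + 18 + 7 + 14 + 8 + 22 + 13 + 3 + 4 + 4 = 116.
Total exposure: 6.5 + 5 + 2.5 + 3.5 + 2 + 6 + 2.5 + 2 + 1 + 2 = 33 months.
Posterior: α' = 27 + 116 = 143, β' = 8 + 33 = 41.
The posterior predictive for a window of length T is Negative Binomial with variance T·α'·(β'+T)/β'² = 2·143·43/1681 = 12298/1681.

12298/1681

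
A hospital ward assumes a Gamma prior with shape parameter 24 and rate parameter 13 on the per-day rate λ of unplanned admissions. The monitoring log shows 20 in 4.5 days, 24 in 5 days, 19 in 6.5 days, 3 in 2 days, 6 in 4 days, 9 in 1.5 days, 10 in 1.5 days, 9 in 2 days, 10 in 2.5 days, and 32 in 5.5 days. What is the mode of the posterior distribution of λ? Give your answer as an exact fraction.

55/16

Total count: 20 + 24 + 19 + 3 + 6 + 9 + 10 + 9 + 10 + 32 = 142.
Total exposure: 4.5 + 5 + 6.5 + 2 + 4 + 1.5 + 1.5 + 2 + 2.5 + 5.5 = 35 days.
Conjugate update: add total count to the shape and total exposure to the rate, giving Gamma(166, 48).
Posterior mode = (α'−1)/β' = 165/48 = 55/16.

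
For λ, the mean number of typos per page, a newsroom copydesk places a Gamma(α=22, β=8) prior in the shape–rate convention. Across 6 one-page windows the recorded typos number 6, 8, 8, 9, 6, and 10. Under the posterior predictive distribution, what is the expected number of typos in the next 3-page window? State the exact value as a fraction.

Total count: 6 + 8 + 8 + 9 + 6 + 10 = 47.
Total exposure: 6 pages.
By Gamma–Poisson conjugacy, the posterior is Gamma(α + Σx, β + Σt) = Gamma(22 + 47, 8 + 6) = Gamma(69, 14).
Predictive mean over a 3-page window = T·E[λ|data] = 3·69/14 = 207/14.

207/14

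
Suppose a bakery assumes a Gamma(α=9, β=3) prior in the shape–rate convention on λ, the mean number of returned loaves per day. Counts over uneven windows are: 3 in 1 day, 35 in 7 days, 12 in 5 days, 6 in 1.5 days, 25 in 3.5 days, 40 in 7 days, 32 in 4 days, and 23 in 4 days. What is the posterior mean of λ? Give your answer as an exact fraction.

185/36

Total count: 3 + 35 + 12 + 6 + 25 + 40 + 32 + 23 = 176.
Total exposure: 1 + 7 + 5 + 1.5 + 3.5 + 7 + 4 + 4 = 33 days.
Gamma(α, β) with Poisson data over total exposure Σt gives posterior Gamma(α+Σx, β+Σt) = Gamma(185, 36).
Posterior mean = α'/β' = 185/36.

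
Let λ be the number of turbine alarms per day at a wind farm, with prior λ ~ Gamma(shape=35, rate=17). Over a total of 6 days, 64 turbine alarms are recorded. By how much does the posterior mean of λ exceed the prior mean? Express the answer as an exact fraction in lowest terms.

Total count 64 over total exposure 6 days.
Posterior: α' = 35 + 64 = 99, β' = 17 + 6 = 23.
Posterior mean = 99/23 = 99/23; prior mean = 35/17 = 35/17. Difference = 99/23 − 35/17 = 878/391.

878/391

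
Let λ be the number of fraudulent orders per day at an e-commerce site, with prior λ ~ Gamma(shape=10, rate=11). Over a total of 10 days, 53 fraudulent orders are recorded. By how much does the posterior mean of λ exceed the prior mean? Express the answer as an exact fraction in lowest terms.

23/11

Total count 53 over total exposure 10 days.
Posterior: α' = 10 + 53 = 63, β' = 11 + 10 = 21.
Posterior mean = 63/21 = 3; prior mean = 10/11 = 10/11. Difference = 3 − 10/11 = 23/11.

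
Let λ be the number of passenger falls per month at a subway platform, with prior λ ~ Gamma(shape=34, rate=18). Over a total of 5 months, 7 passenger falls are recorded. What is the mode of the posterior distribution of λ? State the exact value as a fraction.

40/23

Total count 7 over total exposure 5 months.
By Gamma–Poisson conjugacy, the posterior is Gamma(α + Σx, β + Σt) = Gamma(34 + 7, 18 + 5) = Gamma(41, 23).
Posterior mode = (α'−1)/β' = 40/23.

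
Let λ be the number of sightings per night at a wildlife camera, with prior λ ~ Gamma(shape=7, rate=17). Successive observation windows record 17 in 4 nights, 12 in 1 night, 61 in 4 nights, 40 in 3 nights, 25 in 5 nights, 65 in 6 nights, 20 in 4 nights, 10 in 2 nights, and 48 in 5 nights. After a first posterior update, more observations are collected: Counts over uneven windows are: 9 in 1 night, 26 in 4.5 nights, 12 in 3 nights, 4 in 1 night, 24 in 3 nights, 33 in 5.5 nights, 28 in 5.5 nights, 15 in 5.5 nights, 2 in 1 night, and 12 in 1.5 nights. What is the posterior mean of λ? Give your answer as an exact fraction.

Total count: 17 + 12 + 61 + 40 + 25 + 65 + 20 + 10 + 48 = 298.
Total exposure: 4 + 1 + 4 + 3 + 5 + 6 + 4 + 2 + 5 = 34 nights.
After the first batch: Gamma(7 + 298, 17 + 34) = Gamma(305, 51).
Total count: 9 + 26 + 12 + 4 + 24 + 33 + 28 + 15 + 2 + 12 = 165.
Total exposure: 1 + 4.5 + 3 + 1 + 3 + 5.5 + 5.5 + 5.5 + 1 + 1.5 = 31.5 nights.
After the second batch: Gamma(305 + 165, 51 + 31.5) = Gamma(470, 165/2).
Posterior mean = α'/β' = 470/(165/2) = 188/33.

188/33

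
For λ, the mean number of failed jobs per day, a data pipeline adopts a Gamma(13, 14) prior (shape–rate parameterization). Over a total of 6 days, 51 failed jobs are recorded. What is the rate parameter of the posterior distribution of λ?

Total count 51 over total exposure 6 days.
Gamma(α, β) with Poisson data over total exposure Σt gives posterior Gamma(α+Σx, β+Σt) = Gamma(64, 20).

20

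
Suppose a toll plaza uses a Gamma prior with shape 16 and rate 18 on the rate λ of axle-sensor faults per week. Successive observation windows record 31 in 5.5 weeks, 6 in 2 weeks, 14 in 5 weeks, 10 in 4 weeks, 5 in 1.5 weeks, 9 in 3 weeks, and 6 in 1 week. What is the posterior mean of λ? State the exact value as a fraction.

97/40

Total count: 31 + 6 + 14 + 10 + 5 + 9 + 6 = 81.
Total exposure: 5.5 + 2 + 5 + 4 + 1.5 + 3 + 1 = 22 weeks.
Gamma(α, β) with Poisson data over total exposure Σt gives posterior Gamma(α+Σx, β+Σt) = Gamma(97, 40).
Posterior mean = α'/β' = 97/40.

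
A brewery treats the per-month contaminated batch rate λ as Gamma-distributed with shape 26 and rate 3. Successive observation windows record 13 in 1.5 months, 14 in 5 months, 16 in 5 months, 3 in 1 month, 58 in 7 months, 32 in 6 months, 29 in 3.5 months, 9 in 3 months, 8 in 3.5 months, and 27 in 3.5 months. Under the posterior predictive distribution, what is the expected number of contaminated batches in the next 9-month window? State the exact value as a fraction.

Total count: 13 + 14 + 16 + 3 + 58 + 32 + 29 + 9 + 8 + 27 = 209.
Total exposure: 1.5 + 5 + 5 + 1 + 7 + 6 + 3.5 + 3 + 3.5 + 3.5 = 39 months.
Conjugate update: add total count to the shape and total exposure to the rate, giving Gamma(235, 42).
Predictive mean over a 9-month window = T·E[λ|data] = 9·235/42 = 705/14.

705/14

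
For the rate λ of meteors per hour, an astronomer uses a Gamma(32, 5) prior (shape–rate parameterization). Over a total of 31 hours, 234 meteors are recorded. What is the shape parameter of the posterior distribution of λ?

Total count 234 over total exposure 31 hours.
Conjugate update: add total count to the shape and total exposure to the rate, giving Gamma(266, 36).

266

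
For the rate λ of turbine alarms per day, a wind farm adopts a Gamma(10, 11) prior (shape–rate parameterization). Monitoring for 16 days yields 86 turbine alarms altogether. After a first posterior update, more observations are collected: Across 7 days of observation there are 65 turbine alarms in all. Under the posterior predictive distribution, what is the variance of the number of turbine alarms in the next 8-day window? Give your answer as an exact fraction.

Total count 86 over total exposure 16 days.
After the first batch: Gamma(10 + 86, 11 + 16) = Gamma(96, 27).
Total count 65 over total exposure 7 days.
After the second batch: Gamma(96 + 65, 27 + 7) = Gamma(161, 34).
The posterior predictive for a window of length T is Negative Binomial with variance T·α'·(β'+T)/β'² = 8·161·42/1156 = 13524/289.

13524/289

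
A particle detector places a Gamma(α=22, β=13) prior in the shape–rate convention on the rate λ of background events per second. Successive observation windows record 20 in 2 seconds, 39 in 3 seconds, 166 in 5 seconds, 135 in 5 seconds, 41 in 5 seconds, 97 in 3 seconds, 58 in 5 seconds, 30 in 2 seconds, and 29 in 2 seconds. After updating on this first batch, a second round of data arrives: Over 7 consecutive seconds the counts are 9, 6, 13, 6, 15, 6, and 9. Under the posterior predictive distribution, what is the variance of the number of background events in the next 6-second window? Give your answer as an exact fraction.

60987/676

Total count: 20 + 39 + 166 + 135 + 41 + 97 + 58 + 30 + 29 = 615.
Total exposure: 2 + 3 + 5 + 5 + 5 + 3 + 5 + 2 + 2 = 32 seconds.
After the first batch: Gamma(22 + 615, 13 + 32) = Gamma(637, 45).
Total count: 9 + 6 + 13 + 6 + 15 + 6 + 9 = 64.
Total exposure: 7 seconds.
After the second batch: Gamma(637 + 64, 45 + 7) = Gamma(701, 52).
The posterior predictive for a window of length T is Negative Binomial with variance T·α'·(β'+T)/β'² = 6·701·58/2704 = 60987/676.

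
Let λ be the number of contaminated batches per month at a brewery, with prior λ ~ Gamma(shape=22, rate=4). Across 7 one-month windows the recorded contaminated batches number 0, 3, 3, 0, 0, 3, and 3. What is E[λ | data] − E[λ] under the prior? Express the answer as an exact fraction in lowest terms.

Total count: 0 + 3 + 3 + 0 + 0 + 3 + 3 = 12.
Total exposure: 7 months.
By Gamma–Poisson conjugacy, the posterior is Gamma(α + Σx, β + Σt) = Gamma(22 + 12, 4 + 7) = Gamma(34, 11).
Posterior mean = 34/11 = 34/11; prior mean = 22/4 = 11/2. Difference = 34/11 − 11/2 = -53/22.

-53/22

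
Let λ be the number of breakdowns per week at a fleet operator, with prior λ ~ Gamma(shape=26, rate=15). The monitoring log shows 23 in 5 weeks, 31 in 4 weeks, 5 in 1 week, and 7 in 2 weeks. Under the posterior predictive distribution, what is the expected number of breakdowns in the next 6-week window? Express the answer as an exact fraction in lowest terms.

184/9

Total count: 23 + 31 + 5 + 7 = 66.
Total exposure: 5 + 4 + 1 + 2 = 12 weeks.
The Gamma prior is conjugate for the Poisson rate, so λ | data ~ Gamma(26+66, 15+12) = Gamma(92, 27).
Predictive mean over a 6-week window = T·E[λ|data] = 6·92/27 = 184/9.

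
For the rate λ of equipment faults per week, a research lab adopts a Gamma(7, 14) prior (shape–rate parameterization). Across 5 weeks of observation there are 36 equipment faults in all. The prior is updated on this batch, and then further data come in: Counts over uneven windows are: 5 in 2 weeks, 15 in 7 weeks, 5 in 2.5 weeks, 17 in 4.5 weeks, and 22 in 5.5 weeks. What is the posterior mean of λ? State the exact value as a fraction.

Total count 36 over total exposure 5 weeks.
After the first batch: Gamma(7 + 36, 14 + 5) = Gamma(43, 19).
Total count: 5 + 15 + 5 + 17 + 22 = 64.
Total exposure: 2 + 7 + 2.5 + 4.5 + 5.5 = 21.5 weeks.
After the second batch: Gamma(43 + 64, 19 + 21.5) = Gamma(107, 81/2).
Posterior mean = α'/β' = 107/(81/2) = 214/81.

214/81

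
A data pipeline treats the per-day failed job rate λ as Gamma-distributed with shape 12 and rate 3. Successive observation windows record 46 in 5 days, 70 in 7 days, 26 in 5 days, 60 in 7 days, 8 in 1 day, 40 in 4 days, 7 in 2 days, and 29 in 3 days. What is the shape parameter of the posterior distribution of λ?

Total count: 46 + 70 + 26 + 60 + 8 + 40 + 7 + 29 = 286.
Total exposure: 5 + 7 + 5 + 7 + 1 + 4 + 2 + 3 = 34 days.
By Gamma–Poisson conjugacy, the posterior is Gamma(α + Σx, β + Σt) = Gamma(12 + 286, 3 + 34) = Gamma(298, 37).

298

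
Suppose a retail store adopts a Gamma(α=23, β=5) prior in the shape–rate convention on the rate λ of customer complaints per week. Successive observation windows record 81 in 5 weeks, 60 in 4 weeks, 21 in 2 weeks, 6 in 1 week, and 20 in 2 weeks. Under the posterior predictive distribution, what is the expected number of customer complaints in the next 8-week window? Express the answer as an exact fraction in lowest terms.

1688/19

Total count: 81 + 60 + 21 + 6 + 20 = 188.
Total exposure: 5 + 4 + 2 + 1 + 2 = 14 weeks.
Gamma(α, β) with Poisson data over total exposure Σt gives posterior Gamma(α+Σx, β+Σt) = Gamma(211, 19).
Predictive mean over an 8-week window = T·E[λ|data] = 8·211/19 = 1688/19.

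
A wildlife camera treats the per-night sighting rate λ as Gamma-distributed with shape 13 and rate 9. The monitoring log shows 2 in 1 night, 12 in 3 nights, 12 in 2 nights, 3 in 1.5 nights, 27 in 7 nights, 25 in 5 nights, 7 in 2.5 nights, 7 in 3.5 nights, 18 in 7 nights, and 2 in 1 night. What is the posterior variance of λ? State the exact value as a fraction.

512/7225

Total count: 2 + 12 + 12 + 3 + 27 + 25 + 7 + 7 + 18 + 2 = 115.
Total exposure: 1 + 3 + 2 + 1.5 + 7 + 5 + 2.5 + 3.5 + 7 + 1 = 33.5 nights.
Gamma(α, β) with Poisson data over total exposure Σt gives posterior Gamma(α+Σx, β+Σt) = Gamma(128, 85/2).
Posterior variance = α'/β'² = 128/(7225/4) = 512/7225.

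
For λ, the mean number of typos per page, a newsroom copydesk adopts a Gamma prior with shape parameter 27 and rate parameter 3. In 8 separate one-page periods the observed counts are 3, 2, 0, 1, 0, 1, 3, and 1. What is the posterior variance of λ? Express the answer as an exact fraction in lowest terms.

38/121

Total count: 3 + 2 + 0 + 1 + 0 + 1 + 3 + 1 = 11.
Total exposure: 8 pages.
Posterior: α' = 27 + 11 = 38, β' = 3 + 8 = 11.
Posterior variance = α'/β'² = 38/121.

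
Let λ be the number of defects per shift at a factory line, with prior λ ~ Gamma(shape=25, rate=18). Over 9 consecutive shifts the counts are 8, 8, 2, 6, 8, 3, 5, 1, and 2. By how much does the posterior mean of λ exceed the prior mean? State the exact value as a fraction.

61/54

Total count: 8 + 8 + 2 + 6 + 8 + 3 + 5 + 1 + 2 = 43.
Total exposure: 9 shifts.
By Gamma–Poisson conjugacy, the posterior is Gamma(α + Σx, β + Σt) = Gamma(25 + 43, 18 + 9) = Gamma(68, 27).
Posterior mean = 68/27 = 68/27; prior mean = 25/18 = 25/18. Difference = 68/27 − 25/18 = 61/54.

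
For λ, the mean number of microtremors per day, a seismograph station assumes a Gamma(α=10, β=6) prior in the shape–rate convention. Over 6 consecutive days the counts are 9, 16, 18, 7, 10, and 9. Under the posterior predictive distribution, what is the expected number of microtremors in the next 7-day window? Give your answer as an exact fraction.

553/12

Total count: 9 + 16 + 18 + 7 + 10 + 9 = 69.
Total exposure: 6 days.
The Gamma prior is conjugate for the Poisson rate, so λ | data ~ Gamma(10+69, 6+6) = Gamma(79, 12).
Predictive mean over a 7-day window = T·E[λ|data] = 7·79/12 = 553/12.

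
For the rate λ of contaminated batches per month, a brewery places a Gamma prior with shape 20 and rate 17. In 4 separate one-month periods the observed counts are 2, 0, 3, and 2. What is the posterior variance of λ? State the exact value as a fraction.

Total count: 2 + 0 + 3 + 2 = 7.
Total exposure: 4 months.
The Gamma prior is conjugate for the Poisson rate, so λ | data ~ Gamma(20+7, 17+4) = Gamma(27, 21).
Posterior variance = α'/β'² = 27/441 = 3/49.

3/49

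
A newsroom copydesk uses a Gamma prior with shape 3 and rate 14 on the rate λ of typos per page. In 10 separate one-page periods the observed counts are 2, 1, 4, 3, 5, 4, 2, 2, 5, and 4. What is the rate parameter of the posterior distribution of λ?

Total count: 2 + 1 + 4 + 3 + 5 + 4 + 2 + 2 + 5 + 4 = 32.
Total exposure: 10 pages.
Conjugate update: add total count to the shape and total exposure to the rate, giving Gamma(35, 24).

24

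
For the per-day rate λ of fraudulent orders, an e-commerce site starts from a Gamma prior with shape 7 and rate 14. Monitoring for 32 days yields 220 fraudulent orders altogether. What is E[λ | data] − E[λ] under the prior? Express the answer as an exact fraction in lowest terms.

Total count 220 over total exposure 32 days.
Gamma(α, β) with Poisson data over total exposure Σt gives posterior Gamma(α+Σx, β+Σt) = Gamma(227, 46).
Posterior mean = 227/46 = 227/46; prior mean = 7/14 = 1/2. Difference = 227/46 − 1/2 = 102/23.

102/23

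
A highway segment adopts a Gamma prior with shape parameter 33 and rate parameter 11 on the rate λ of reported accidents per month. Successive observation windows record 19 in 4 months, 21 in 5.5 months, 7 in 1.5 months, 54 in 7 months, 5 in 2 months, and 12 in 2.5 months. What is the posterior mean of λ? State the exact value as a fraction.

302/67

Total count: 19 + 21 + 7 + 54 + 5 + 12 = 118.
Total exposure: 4 + 5.5 + 1.5 + 7 + 2 + 2.5 = 22.5 months.
Conjugate update: add total count to the shape and total exposure to the rate, giving Gamma(151, 67/2).
Posterior mean = α'/β' = 151/(67/2) = 302/67.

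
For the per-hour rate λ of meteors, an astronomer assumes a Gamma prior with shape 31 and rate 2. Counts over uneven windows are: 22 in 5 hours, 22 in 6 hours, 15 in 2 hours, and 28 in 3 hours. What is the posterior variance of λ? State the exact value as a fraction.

Total count: 22 + 22 + 15 + 28 = 87.
Total exposure: 5 + 6 + 2 + 3 = 16 hours.
Gamma(α, β) with Poisson data over total exposure Σt gives posterior Gamma(α+Σx, β+Σt) = Gamma(118, 18).
Posterior variance = α'/β'² = 118/324 = 59/162.

59/162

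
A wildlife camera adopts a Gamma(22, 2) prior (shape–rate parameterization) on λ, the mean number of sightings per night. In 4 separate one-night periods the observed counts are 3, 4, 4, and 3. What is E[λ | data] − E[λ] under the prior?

Total count: 3 + 4 + 4 + 3 = 14.
Total exposure: 4 nights.
Gamma(α, β) with Poisson data over total exposure Σt gives posterior Gamma(α+Σx, β+Σt) = Gamma(36, 6).
Posterior mean = 36/6 = 6; prior mean = 22/2 = 11. Difference = 6 − 11 = -5.

-5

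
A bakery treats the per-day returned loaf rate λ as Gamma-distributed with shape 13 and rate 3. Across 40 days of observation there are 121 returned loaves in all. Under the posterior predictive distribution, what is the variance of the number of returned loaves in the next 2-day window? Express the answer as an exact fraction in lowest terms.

12060/1849

Total count 121 over total exposure 40 days.
Gamma(α, β) with Poisson data over total exposure Σt gives posterior Gamma(α+Σx, β+Σt) = Gamma(134, 43).
The posterior predictive for a window of length T is Negative Binomial with variance T·α'·(β'+T)/β'² = 2·134·45/1849 = 12060/1849.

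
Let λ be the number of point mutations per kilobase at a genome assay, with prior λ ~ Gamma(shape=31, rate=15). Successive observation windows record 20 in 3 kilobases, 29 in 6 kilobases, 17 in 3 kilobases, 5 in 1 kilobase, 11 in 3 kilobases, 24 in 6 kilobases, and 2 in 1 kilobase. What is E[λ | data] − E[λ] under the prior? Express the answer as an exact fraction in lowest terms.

907/570

Total count: 20 + 29 + 17 + 5 + 11 + 24 + 2 = 108.
Total exposure: 3 + 6 + 3 + 1 + 3 + 6 + 1 = 23 kilobases.
The Gamma prior is conjugate for the Poisson rate, so λ | data ~ Gamma(31+108, 15+23) = Gamma(139, 38).
Posterior mean = 139/38 = 139/38; prior mean = 31/15 = 31/15. Difference = 139/38 − 31/15 = 907/570.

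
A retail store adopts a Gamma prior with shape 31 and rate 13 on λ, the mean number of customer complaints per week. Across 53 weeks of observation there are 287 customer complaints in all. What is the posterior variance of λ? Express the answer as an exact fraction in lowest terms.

53/726

Total count 287 over total exposure 53 weeks.
The Gamma prior is conjugate for the Poisson rate, so λ | data ~ Gamma(31+287, 13+53) = Gamma(318, 66).
Posterior variance = α'/β'² = 318/4356 = 53/726.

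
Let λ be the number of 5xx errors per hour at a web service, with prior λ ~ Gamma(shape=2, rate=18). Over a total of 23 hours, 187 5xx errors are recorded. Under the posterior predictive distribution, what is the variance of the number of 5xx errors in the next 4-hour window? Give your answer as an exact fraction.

34020/1681

Total count 187 over total exposure 23 hours.
Posterior: α' = 2 + 187 = 189, β' = 18 + 23 = 41.
The posterior predictive for a window of length T is Negative Binomial with variance T·α'·(β'+T)/β'² = 4·189·45/1681 = 34020/1681.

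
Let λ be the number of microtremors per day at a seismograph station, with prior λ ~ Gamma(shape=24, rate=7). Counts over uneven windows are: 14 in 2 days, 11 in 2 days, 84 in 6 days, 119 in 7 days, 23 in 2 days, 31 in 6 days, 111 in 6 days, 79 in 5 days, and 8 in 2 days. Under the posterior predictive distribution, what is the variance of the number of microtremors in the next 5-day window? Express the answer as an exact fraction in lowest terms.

Total count: 14 + 11 + 84 + 119 + 23 + 31 + 111 + 79 + 8 = 480.
Total exposure: 2 + 2 + 6 + 7 + 2 + 6 + 6 + 5 + 2 = 38 days.
Gamma(α, β) with Poisson data over total exposure Σt gives posterior Gamma(α+Σx, β+Σt) = Gamma(504, 45).
The posterior predictive for a window of length T is Negative Binomial with variance T·α'·(β'+T)/β'² = 5·504·50/2025 = 560/9.

560/9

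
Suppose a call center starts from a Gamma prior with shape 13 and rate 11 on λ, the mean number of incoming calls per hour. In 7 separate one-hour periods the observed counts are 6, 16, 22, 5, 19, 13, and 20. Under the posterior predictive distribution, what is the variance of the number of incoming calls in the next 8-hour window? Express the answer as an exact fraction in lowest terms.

1976/27

Total count: 6 + 16 + 22 + 5 + 19 + 13 + 20 = 101.
Total exposure: 7 hours.
Gamma(α, β) with Poisson data over total exposure Σt gives posterior Gamma(α+Σx, β+Σt) = Gamma(114, 18).
The posterior predictive for a window of length T is Negative Binomial with variance T·α'·(β'+T)/β'² = 8·114·26/324 = 1976/27.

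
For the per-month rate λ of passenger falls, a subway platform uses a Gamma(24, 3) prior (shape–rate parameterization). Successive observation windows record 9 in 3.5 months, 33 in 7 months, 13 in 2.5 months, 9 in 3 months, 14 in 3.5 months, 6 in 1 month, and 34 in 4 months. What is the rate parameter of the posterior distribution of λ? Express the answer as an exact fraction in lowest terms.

55/2

Total count: 9 + 33 + 13 + 9 + 14 + 6 + 34 = 118.
Total exposure: 3.5 + 7 + 2.5 + 3 + 3.5 + 1 + 4 = 24.5 months.
Posterior: α' = 24 + 118 = 142, β' = 3 + 24.5 = 55/2.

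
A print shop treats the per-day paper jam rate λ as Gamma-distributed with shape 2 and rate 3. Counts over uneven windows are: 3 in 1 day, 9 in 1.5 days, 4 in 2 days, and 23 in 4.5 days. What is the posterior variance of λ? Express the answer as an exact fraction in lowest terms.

Total count: 3 + 9 + 4 + 23 = 39.
Total exposure: 1 + 1.5 + 2 + 4.5 = 9 days.
The Gamma prior is conjugate for the Poisson rate, so λ | data ~ Gamma(2+39, 3+9) = Gamma(41, 12).
Posterior variance = α'/β'² = 41/144.

41/144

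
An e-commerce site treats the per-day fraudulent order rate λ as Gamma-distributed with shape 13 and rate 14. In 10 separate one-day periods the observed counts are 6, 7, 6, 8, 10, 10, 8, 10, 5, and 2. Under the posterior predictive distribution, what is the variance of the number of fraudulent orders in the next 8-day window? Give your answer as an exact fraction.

Total count: 6 + 7 + 6 + 8 + 10 + 10 + 8 + 10 + 5 + 2 = 72.
Total exposure: 10 days.
Conjugate update: add total count to the shape and total exposure to the rate, giving Gamma(85, 24).
The posterior predictive for a window of length T is Negative Binomial with variance T·α'·(β'+T)/β'² = 8·85·32/576 = 340/9.

340/9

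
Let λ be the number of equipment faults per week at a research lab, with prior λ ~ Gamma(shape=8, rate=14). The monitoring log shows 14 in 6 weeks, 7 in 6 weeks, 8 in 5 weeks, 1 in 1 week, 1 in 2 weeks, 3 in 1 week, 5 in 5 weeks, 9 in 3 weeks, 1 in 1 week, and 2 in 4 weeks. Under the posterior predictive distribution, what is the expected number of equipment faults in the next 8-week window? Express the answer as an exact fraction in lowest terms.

59/6

Total count: 14 + 7 + 8 + 1 + 1 + 3 + 5 + 9 + 1 + 2 = 51.
Total exposure: 6 + 6 + 5 + 1 + 2 + 1 + 5 + 3 + 1 + 4 = 34 weeks.
Gamma(α, β) with Poisson data over total exposure Σt gives posterior Gamma(α+Σx, β+Σt) = Gamma(59, 48).
Predictive mean over an 8-week window = T·E[λ|data] = 8·59/48 = 59/6.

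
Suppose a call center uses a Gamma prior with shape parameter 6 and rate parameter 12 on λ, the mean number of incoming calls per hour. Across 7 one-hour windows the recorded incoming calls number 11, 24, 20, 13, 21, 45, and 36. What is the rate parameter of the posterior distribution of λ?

19

Total count: 11 + 24 + 20 + 13 + 21 + 45 + 36 = 170.
Total exposure: 7 hours.
The Gamma prior is conjugate for the Poisson rate, so λ | data ~ Gamma(6+170, 12+7) = Gamma(176, 19).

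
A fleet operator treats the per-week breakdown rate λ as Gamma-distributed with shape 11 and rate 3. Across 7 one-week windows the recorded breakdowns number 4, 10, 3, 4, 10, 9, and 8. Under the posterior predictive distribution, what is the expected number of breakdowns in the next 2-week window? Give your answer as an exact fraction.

59/5

Total count: 4 + 10 + 3 + 4 + 10 + 9 + 8 = 48.
Total exposure: 7 weeks.
By Gamma–Poisson conjugacy, the posterior is Gamma(α + Σx, β + Σt) = Gamma(11 + 48, 3 + 7) = Gamma(59, 10).
Predictive mean over a 2-week window = T·E[λ|data] = 2·59/10 = 59/5.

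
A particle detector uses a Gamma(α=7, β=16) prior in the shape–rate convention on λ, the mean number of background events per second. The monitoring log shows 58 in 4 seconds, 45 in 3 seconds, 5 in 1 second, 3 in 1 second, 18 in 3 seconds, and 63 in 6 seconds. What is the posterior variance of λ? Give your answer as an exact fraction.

199/1156

Total count: 58 + 45 + 5 + 3 + 18 + 63 = 192.
Total exposure: 4 + 3 + 1 + 1 + 3 + 6 = 18 seconds.
By Gamma–Poisson conjugacy, the posterior is Gamma(α + Σx, β + Σt) = Gamma(7 + 192, 16 + 18) = Gamma(199, 34).
Posterior variance = α'/β'² = 199/1156.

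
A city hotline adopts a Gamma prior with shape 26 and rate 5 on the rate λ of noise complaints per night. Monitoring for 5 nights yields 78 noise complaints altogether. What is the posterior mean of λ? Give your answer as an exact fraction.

52/5

Total count 78 over total exposure 5 nights.
Conjugate update: add total count to the shape and total exposure to the rate, giving Gamma(104, 10).
Posterior mean = α'/β' = 104/10 = 52/5.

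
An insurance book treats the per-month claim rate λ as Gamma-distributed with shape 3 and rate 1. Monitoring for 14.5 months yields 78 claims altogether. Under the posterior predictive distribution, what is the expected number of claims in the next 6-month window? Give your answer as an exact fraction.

Total count 78 over total exposure 14.5 months.
Posterior: α' = 3 + 78 = 81, β' = 1 + 14.5 = 31/2.
Predictive mean over a 6-month window = T·E[λ|data] = 6·81/(31/2) = 972/31.

972/31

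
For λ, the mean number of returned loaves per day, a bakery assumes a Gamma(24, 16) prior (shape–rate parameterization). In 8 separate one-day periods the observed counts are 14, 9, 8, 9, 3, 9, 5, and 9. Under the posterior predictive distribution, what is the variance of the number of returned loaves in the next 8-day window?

40

Total count: 14 + 9 + 8 + 9 + 3 + 9 + 5 + 9 = 66.
Total exposure: 8 days.
The Gamma prior is conjugate for the Poisson rate, so λ | data ~ Gamma(24+66, 16+8) = Gamma(90, 24).
The posterior predictive for a window of length T is Negative Binomial with variance T·α'·(β'+T)/β'² = 8·90·32/576 = 40.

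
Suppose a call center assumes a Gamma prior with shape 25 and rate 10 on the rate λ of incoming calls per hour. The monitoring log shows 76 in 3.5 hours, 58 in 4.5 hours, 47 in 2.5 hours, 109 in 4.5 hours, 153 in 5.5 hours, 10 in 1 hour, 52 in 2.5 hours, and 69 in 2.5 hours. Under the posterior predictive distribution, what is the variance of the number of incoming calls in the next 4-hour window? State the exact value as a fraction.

Total count: 76 + 58 + 47 + 109 + 153 + 10 + 52 + 69 = 574.
Total exposure: 3.5 + 4.5 + 2.5 + 4.5 + 5.5 + 1 + 2.5 + 2.5 = 26.5 hours.
Gamma(α, β) with Poisson data over total exposure Σt gives posterior Gamma(α+Σx, β+Σt) = Gamma(599, 73/2).
The posterior predictive for a window of length T is Negative Binomial with variance T·α'·(β'+T)/β'² = 4·599·(81/2)/(5329/4) = 388152/5329.

388152/5329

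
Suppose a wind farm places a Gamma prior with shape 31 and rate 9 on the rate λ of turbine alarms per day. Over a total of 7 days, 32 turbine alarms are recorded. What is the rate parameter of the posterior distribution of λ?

16

Total count 32 over total exposure 7 days.
The Gamma prior is conjugate for the Poisson rate, so λ | data ~ Gamma(31+32, 9+7) = Gamma(63, 16).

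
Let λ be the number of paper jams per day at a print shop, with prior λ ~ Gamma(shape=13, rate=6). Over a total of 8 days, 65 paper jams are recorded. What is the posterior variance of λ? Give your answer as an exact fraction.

39/98

Total count 65 over total exposure 8 days.
Gamma(α, β) with Poisson data over total exposure Σt gives posterior Gamma(α+Σx, β+Σt) = Gamma(78, 14).
Posterior variance = α'/β'² = 78/196 = 39/98.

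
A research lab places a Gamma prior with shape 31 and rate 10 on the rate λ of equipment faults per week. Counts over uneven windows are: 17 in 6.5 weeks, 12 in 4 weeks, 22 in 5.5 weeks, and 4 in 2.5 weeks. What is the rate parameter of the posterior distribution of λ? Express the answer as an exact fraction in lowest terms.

57/2

Total count: 17 + 12 + 22 + 4 = 55.
Total exposure: 6.5 + 4 + 5.5 + 2.5 = 18.5 weeks.
Conjugate update: add total count to the shape and total exposure to the rate, giving Gamma(86, 57/2).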